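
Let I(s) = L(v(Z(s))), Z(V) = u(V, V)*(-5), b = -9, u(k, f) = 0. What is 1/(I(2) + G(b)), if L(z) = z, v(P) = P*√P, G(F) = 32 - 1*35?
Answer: -⅓ ≈ -0.33333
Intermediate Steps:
G(F) = -3 (G(F) = 32 - 35 = -3)
Z(V) = 0 (Z(V) = 0*(-5) = 0)
v(P) = P^(3/2)
I(s) = 0 (I(s) = 0^(3/2) = 0)
1/(I(2) + G(b)) = 1/(0 - 3) = 1/(-3) = -⅓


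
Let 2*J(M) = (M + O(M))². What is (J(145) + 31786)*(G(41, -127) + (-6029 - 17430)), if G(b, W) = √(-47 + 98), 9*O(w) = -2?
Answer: -160627080719/162 + 6847141*√51/162 ≈ -9.9122e+8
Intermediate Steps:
O(w) = -2/9 (O(w) = (⅑)*(-2) = -2/9)
G(b, W) = √51
J(M) = (-2/9 + M)²/2 (J(M) = (M - 2/9)²/2 = (-2/9 + M)²/2)
(J(145) + 31786)*(G(41, -127) + (-6029 - 17430)) = ((-2 + 9*145)²/162 + 31786)*(√51 + (-6029 - 17430)) = ((-2 + 1305)²/162 + 31786)*(√51 - 23459) = ((1/162)*1303² + 31786)*(-23459 + √51) = ((1/162)*1697809 + 31786)*(-23459 + √51) = (1697809/162 + 31786)*(-23459 + √51) = 6847141*(-23459 + √51)/162 = -160627080719/162 + 6847141*√51/162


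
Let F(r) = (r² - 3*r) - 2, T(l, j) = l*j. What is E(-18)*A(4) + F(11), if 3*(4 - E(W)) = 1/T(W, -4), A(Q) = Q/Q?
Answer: 19439/216 ≈ 89.995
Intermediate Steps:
T(l, j) = j*l
F(r) = -2 + r² - 3*r
A(Q) = 1
E(W) = 4 + 1/(12*W) (E(W) = 4 - (-1/(4*W))/3 = 4 - (-1)/(12*W) = 4 + 1/(12*W))
E(-18)*A(4) + F(11) = (4 + (1/12)/(-18))*1 + (-2 + 11² - 3*11) = (4 + (1/12)*(-1/18))*1 + (-2 + 121 - 33) = (4 - 1/216)*1 + 86 = (863/216)*1 + 86 = 863/216 + 86 = 19439/216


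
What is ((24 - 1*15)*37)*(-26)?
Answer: -8658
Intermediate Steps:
((24 - 1*15)*37)*(-26) = ((24 - 15)*37)*(-26) = (9*37)*(-26) = 333*(-26) = -8658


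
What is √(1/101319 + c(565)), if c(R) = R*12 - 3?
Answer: 4*√4348097691351/101319 ≈ 82.323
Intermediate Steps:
c(R) = -3 + 12*R (c(R) = 12*R - 3 = -3 + 12*R)
√(1/101319 + c(565)) = √(1/101319 + (-3 + 12*565)) = √(1/101319 + (-3 + 6780)) = √(1/101319 + 6777) = √(686638864/101319) = 4*√4348097691351/101319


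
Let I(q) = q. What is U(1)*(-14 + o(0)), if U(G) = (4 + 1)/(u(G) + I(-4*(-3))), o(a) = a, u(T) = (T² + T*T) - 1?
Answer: -70/13 ≈ -5.3846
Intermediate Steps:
u(T) = -1 + 2*T² (u(T) = (T² + T²) - 1 = 2*T² - 1 = -1 + 2*T²)
U(G) = 5/(11 + 2*G²) (U(G) = (4 + 1)/((-1 + 2*G²) - 4*(-3)) = 5/((-1 + 2*G²) + 12) = 5/(11 + 2*G²))
U(1)*(-14 + o(0)) = (5/(11 + 2*1²))*(-14 + 0) = (5/(11 + 2*1))*(-14) = (5/(11 + 2))*(-14) = (5/13)*(-14) = -70/13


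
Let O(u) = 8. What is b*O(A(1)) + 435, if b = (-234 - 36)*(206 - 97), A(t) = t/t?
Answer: -235005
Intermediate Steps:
A(t) = 1
b = -29430 (b = -270*109 = -29430)
b*O(A(1)) + 435 = -29430*8 + 435 = -235440 + 435 = -235005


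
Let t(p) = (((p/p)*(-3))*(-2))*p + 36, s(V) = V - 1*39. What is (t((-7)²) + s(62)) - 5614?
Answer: -5261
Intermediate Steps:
s(V) = -39 + V (s(V) = V - 39 = -39 + V)
t(p) = 36 + 6*p (t(p) = ((1*(-3))*(-2))*p + 36 = (-3*(-2))*p + 36 = 6*p + 36 = 36 + 6*p)
(t((-7)²) + s(62)) - 5614 = ((36 + 6*(-7)²) + (-39 + 62)) - 5614 = ((36 + 6*49) + 23) - 5614 = ((36 + 294) + 23) - 5614 = (330 + 23) - 5614 = 353 - 5614 = -5261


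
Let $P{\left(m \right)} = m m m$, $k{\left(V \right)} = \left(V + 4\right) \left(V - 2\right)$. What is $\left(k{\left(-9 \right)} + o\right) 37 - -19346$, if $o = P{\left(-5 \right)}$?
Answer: $16756$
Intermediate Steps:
$k{\left(V \right)} = \left(-2 + V\right) \left(4 + V\right)$ ($k{\left(V \right)} = \left(4 + V\right) \left(-2 + V\right) = \left(-2 + V\right) \left(4 + V\right)$)
$P{\left(m \right)} = m^{3}$ ($P{\left(m \right)} = m^{2} m = m^{3}$)
$o = -125$ ($o = \left(-5\right)^{3} = -125$)
$\left(k{\left(-9 \right)} + o\right) 37 - -19346 = \left(\left(-8 + \left(-9\right)^{2} + 2 \left(-9\right)\right) - 125\right) 37 - -19346 = \left(\left(-8 + 81 - 18\right) - 125\right) 37 + 19346 = \left(55 - 125\right) 37 + 19346 = \left(-70\right) 37 + 19346 = -2590 + 19346 = 16756$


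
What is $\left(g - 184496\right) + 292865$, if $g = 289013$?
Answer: $397382$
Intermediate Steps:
$\left(g - 184496\right) + 292865 = \left(289013 - 184496\right) + 292865 = 104517 + 292865 = 397382$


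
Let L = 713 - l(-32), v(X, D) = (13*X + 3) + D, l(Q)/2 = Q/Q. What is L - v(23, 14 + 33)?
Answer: 362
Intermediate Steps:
l(Q) = 2 (l(Q) = 2*(Q/Q) = 2*1 = 2)
v(X, D) = 3 + D + 13*X (v(X, D) = (3 + 13*X) + D = 3 + D + 13*X)
L = 711 (L = 713 - 1*2 = 713 - 2 = 711)
L - v(23, 14 + 33) = 711 - (3 + (14 + 33) + 13*23) = 711 - (3 + 47 + 299) = 711 - 1*349 = 711 - 349 = 362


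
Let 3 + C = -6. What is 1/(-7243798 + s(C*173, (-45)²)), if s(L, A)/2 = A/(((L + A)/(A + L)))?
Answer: -1/7239748 ≈ -1.3813e-7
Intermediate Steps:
C = -9 (C = -3 - 6 = -9)
s(L, A) = 2*A (s(L, A) = 2*(A/(((L + A)/(A + L)))) = 2*(A/(((A + L)/(A + L)))) = 2*(A/1) = 2*(A*1) = 2*A)
1/(-7243798 + s(C*173, (-45)²)) = 1/(-7243798 + 2*(-45)²) = 1/(-7243798 + 2*2025) = 1/(-7243798 + 4050) = 1/(-7239748) = -1/7239748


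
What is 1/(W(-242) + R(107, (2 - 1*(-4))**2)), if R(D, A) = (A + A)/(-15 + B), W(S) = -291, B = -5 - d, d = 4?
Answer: -1/294 ≈ -0.0034014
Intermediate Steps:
B = -9 (B = -5 - 1*4 = -5 - 4 = -9)
R(D, A) = -A/12 (R(D, A) = (A + A)/(-15 - 9) = (2*A)/(-24) = (2*A)*(-1/24) = -A/12)
1/(W(-242) + R(107, (2 - 1*(-4))**2)) = 1/(-291 - (2 - 1*(-4))**2/12) = 1/(-291 - (2 + 4)**2/12) = 1/(-291 - 1/12*6**2) = 1/(-291 - 1/12*36) = 1/(-291 - 3) = 1/(-294) = -1/294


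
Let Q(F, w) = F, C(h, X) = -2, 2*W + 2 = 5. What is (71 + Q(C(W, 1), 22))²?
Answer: 4761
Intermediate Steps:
W = 3/2 (W = -1 + (½)*5 = -1 + 5/2 = 3/2 ≈ 1.5000)
(71 + Q(C(W, 1), 22))² = (71 - 2)² = 69² = 4761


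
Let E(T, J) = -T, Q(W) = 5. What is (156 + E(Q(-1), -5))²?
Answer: 22801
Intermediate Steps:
(156 + E(Q(-1), -5))² = (156 - 1*5)² = (156 - 5)² = 151² = 22801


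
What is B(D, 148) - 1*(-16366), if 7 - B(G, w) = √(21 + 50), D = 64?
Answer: 16373 - √71 ≈ 16365.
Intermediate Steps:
B(G, w) = 7 - √71 (B(G, w) = 7 - √(21 + 50) = 7 - √71)
B(D, 148) - 1*(-16366) = (7 - √71) - 1*(-16366) = (7 - √71) + 16366 = 16373 - √71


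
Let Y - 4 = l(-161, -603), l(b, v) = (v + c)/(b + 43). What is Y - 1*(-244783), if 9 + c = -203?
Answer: 28885681/118 ≈ 2.4479e+5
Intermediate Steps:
c = -212 (c = -9 - 203 = -212)
l(b, v) = (-212 + v)/(43 + b) (l(b, v) = (v - 212)/(b + 43) = (-212 + v)/(43 + b))
Y = 1287/118 (Y = 4 + (-212 - 603)/(43 - 161) = 4 - 815/(-118) = 4 - 1/118*(-815) = 4 + 815/118 = 1287/118 ≈ 10.907)
Y - 1*(-244783) = 1287/118 - 1*(-244783) = 1287/118 + 244783 = 28885681/118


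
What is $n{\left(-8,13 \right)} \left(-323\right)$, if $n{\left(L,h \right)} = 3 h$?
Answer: $-12597$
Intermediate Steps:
$n{\left(-8,13 \right)} \left(-323\right) = 3 \cdot 13 \left(-323\right) = 39 \left(-323\right) = -12597$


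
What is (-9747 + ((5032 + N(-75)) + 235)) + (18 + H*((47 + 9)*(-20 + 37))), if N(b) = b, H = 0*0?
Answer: -4537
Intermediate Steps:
H = 0
(-9747 + ((5032 + N(-75)) + 235)) + (18 + H*((47 + 9)*(-20 + 37))) = (-9747 + ((5032 - 75) + 235)) + (18 + 0*((47 + 9)*(-20 + 37))) = (-9747 + (4957 + 235)) + (18 + 0*(56*17)) = (-9747 + 5192) + (18 + 0*952) = -4555 + (18 + 0) = -4555 + 18 = -4537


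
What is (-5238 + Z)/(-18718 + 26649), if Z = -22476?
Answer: -27714/7931 ≈ -3.4944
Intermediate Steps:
(-5238 + Z)/(-18718 + 26649) = (-5238 - 22476)/(-18718 + 26649) = -27714/7931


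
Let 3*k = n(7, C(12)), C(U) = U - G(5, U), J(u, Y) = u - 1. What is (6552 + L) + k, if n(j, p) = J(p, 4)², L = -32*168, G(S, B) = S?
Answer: 1188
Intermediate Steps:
J(u, Y) = -1 + u
L = -5376
C(U) = -5 + U (C(U) = U - 1*5 = U - 5 = -5 + U)
n(j, p) = (-1 + p)²
k = 12 (k = (-1 + (-5 + 12))²/3 = (-1 + 7)²/3 = (⅓)*6² = (⅓)*36 = 12)
(6552 + L) + k = (6552 - 5376) + 12 = 1176 + 12 = 1188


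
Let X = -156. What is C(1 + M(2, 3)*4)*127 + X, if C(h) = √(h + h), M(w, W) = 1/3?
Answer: -156 + 127*√42/3 ≈ 118.35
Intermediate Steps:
M(w, W) = ⅓
C(h) = √2*√h (C(h) = √(2*h) = √2*√h)
C(1 + M(2, 3)*4)*127 + X = (√2*√(1 + (⅓)*4))*127 - 156 = (√2*√(1 + 4/3))*127 - 156 = (√2*√(7/3))*127 - 156 = (√2*(√21/3))*127 - 156 = (√42/3)*127 - 156 = 127*√42/3 - 156 = -156 + 127*√42/3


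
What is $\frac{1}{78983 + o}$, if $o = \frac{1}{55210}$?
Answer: $\frac{55210}{4360651431} \approx 1.2661 \cdot 10^{-5}$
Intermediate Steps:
$o = \frac{1}{55210} \approx 1.8113 \cdot 10^{-5}$
$\frac{1}{78983 + o} = \frac{1}{78983 + \frac{1}{55210}} = \frac{1}{\frac{4360651431}{55210}} = \frac{55210}{4360651431}$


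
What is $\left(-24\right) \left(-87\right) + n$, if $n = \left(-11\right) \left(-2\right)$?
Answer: $2110$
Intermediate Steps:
$n = 22$
$\left(-24\right) \left(-87\right) + n = \left(-24\right) \left(-87\right) + 22 = 2088 + 22 = 2110$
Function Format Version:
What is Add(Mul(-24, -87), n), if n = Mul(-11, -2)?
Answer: 2110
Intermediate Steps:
n = 22
Add(Mul(-24, -87), n) = Add(Mul(-24, -87), 22) = Add(2088, 22) = 2110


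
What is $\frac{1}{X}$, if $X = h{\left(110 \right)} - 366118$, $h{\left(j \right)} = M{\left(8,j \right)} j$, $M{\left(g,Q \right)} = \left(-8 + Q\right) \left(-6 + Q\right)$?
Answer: $\frac{1}{800762} \approx 1.2488 \cdot 10^{-6}$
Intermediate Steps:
$h{\left(j \right)} = j \left(48 + j^{2} - 14 j\right)$ ($h{\left(j \right)} = \left(48 + j^{2} - 14 j\right) j = j \left(48 + j^{2} - 14 j\right)$)
$X = 800762$ ($X = 110 \left(48 + 110^{2} - 1540\right) - 366118 = 110 \left(48 + 12100 - 1540\right) - 366118 = 110 \cdot 10608 - 366118 = 1166880 - 366118 = 800762$)
$\frac{1}{X} = \frac{1}{800762}$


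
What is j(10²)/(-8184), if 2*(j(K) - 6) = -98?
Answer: 43/8184 ≈ 0.0052542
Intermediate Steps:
j(K) = -43 (j(K) = 6 + (½)*(-98) = 6 - 49 = -43)
j(10²)/(-8184) = -43/(-8184) = -43*(-1/8184) = 43/8184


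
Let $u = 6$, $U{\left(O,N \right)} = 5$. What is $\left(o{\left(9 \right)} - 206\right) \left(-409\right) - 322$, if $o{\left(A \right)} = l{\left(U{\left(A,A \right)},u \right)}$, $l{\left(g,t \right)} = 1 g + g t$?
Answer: $69617$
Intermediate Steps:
$l{\left(g,t \right)} = g + g t$
$o{\left(A \right)} = 35$ ($o{\left(A \right)} = 5 \left(1 + 6\right) = 5 \cdot 7 = 35$)
$\left(o{\left(9 \right)} - 206\right) \left(-409\right) - 322 = \left(35 - 206\right) \left(-409\right) - 322 = \left(-171\right) \left(-409\right) - 322 = 69939 - 322 = 69617$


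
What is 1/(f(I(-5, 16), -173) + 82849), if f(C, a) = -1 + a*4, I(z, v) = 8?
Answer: 1/82156 ≈ 1.2172e-5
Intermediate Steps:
f(C, a) = -1 + 4*a
1/(f(I(-5, 16), -173) + 82849) = 1/((-1 + 4*(-173)) + 82849) = 1/((-1 - 692) + 82849) = 1/(-693 + 82849) = 1/82156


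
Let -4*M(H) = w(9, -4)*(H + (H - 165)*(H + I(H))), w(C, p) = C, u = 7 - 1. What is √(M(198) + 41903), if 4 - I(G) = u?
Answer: √107618/2 ≈ 164.03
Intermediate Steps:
u = 6
I(G) = -2 (I(G) = 4 - 1*6 = 4 - 6 = -2)
M(H) = -9*H/4 - 9*(-165 + H)*(-2 + H)/4 (M(H) = -9*(H + (H - 165)*(H - 2))/4 = -9*(H + (-165 + H)*(-2 + H))/4 = -(9*H + 9*(-165 + H)*(-2 + H))/4 = -9*H/4 - 9*(-165 + H)*(-2 + H)/4)
√(M(198) + 41903) = √((-1485/2 - 9/4*198² + (747/2)*198) + 41903) = √((-1485/2 - 9/4*39204 + 73953) + 41903) = √((-1485/2 - 88209 + 73953) + 41903) = √(-29997/2 + 41903) = √(53809/2) = √107618/2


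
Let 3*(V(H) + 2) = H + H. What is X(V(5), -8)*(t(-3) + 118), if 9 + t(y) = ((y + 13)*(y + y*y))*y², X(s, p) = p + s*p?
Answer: -36344/3 ≈ -12115.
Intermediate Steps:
V(H) = -2 + 2*H/3 (V(H) = -2 + (H + H)/3 = -2 + (2*H)/3 = -2 + 2*H/3)
X(s, p) = p + p*s
t(y) = -9 + y²*(13 + y)*(y + y²) (t(y) = -9 + ((y + 13)*(y + y*y))*y² = -9 + ((13 + y)*(y + y²))*y² = -9 + y²*(13 + y)*(y + y²))
X(V(5), -8)*(t(-3) + 118) = (-8*(1 + (-2 + (⅔)*5)))*((-9 + (-3)⁵ + 13*(-3)³ + 14*(-3)⁴) + 118) = (-8*(1 + (-2 + 10/3)))*((-9 - 243 + 13*(-27) + 14*81) + 118) = (-8*(1 + 4/3))*((-9 - 243 - 351 + 1134) + 118) = (-8*7/3)*(531 + 118) = -56/3*649 = -36344/3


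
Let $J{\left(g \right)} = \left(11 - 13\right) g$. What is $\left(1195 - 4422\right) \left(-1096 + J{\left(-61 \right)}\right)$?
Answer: $3143098$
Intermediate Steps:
$J{\left(g \right)} = - 2 g$
$\left(1195 - 4422\right) \left(-1096 + J{\left(-61 \right)}\right) = \left(1195 - 4422\right) \left(-1096 - -122\right) = - 3227 \left(-1096 + 122\right) = \left(-3227\right) \left(-974\right) = 3143098$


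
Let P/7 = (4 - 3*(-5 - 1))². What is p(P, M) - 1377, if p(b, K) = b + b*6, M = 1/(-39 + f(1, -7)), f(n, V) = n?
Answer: 22339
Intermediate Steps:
P = 3388 (P = 7*(4 - 3*(-5 - 1))² = 7*(4 - 3*(-6))² = 7*(4 + 18)² = 7*22² = 7*484 = 3388)
M = -1/38 (M = 1/(-39 + 1) = 1/(-38) = -1/38 ≈ -0.026316)
p(b, K) = 7*b (p(b, K) = b + 6*b = 7*b)
p(P, M) - 1377 = 7*3388 - 1377 = 23716 - 1377 = 22339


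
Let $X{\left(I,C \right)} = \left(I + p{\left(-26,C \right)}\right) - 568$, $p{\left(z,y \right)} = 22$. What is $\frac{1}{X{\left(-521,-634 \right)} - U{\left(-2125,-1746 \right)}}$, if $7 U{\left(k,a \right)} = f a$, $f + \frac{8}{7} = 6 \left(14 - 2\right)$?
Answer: $\frac{49}{813733} \approx 6.0216 \cdot 10^{-5}$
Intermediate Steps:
$f = \frac{496}{7}$ ($f = - \frac{8}{7} + 6 \left(14 - 2\right) = - \frac{8}{7} + 6 \cdot 12 = - \frac{8}{7} + 72 = \frac{496}{7} \approx 70.857$)
$X{\left(I,C \right)} = -546 + I$ ($X{\left(I,C \right)} = \left(I + 22\right) - 568 = \left(22 + I\right) - 568 = -546 + I$)
$U{\left(k,a \right)} = \frac{496 a}{49}$ ($U{\left(k,a \right)} = \frac{\frac{496}{7} a}{7} = \frac{496 a}{49}$)
$\frac{1}{X{\left(-521,-634 \right)} - U{\left(-2125,-1746 \right)}} = \frac{1}{\left(-546 - 521\right) - \frac{496}{49} \left(-1746\right)} = \frac{1}{-1067 - - \frac{866016}{49}} = \frac{1}{-1067 + \frac{866016}{49}} = \frac{1}{\frac{813733}{49}} = \frac{49}{813733}$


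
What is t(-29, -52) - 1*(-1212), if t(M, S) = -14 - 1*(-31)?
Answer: 1229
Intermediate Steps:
t(M, S) = 17 (t(M, S) = -14 + 31 = 17)
t(-29, -52) - 1*(-1212) = 17 - 1*(-1212) = 17 + 1212 = 1229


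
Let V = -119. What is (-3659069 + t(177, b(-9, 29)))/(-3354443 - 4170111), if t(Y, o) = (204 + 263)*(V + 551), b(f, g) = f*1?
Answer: 3457325/7524554 ≈ 0.45947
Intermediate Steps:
b(f, g) = f
t(Y, o) = 201744 (t(Y, o) = (204 + 263)*(-119 + 551) = 467*432 = 201744)
(-3659069 + t(177, b(-9, 29)))/(-3354443 - 4170111) = (-3659069 + 201744)/(-3354443 - 4170111) = -3457325/(-7524554) = -3457325*(-1/7524554) = 3457325/7524554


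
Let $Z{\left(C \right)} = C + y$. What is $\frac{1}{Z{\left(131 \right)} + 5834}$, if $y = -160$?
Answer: $\frac{1}{5805} \approx 0.00017227$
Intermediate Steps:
$Z{\left(C \right)} = -160 + C$ ($Z{\left(C \right)} = C - 160 = -160 + C$)
$\frac{1}{Z{\left(131 \right)} + 5834} = \frac{1}{\left(-160 + 131\right) + 5834} = \frac{1}{-29 + 5834} = \frac{1}{5805}$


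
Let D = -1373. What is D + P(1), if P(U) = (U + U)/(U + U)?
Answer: -1372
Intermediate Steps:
P(U) = 1 (P(U) = (2*U)/((2*U)) = (2*U)*(1/(2*U)) = 1)
D + P(1) = -1373 + 1 = -1372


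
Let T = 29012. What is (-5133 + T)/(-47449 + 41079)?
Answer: -23879/6370 ≈ -3.7487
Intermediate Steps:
(-5133 + T)/(-47449 + 41079) = (-5133 + 29012)/(-47449 + 41079) = 23879/(-6370) = 23879*(-1/6370) = -23879/6370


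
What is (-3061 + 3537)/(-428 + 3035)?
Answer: 476/2607 ≈ 0.18259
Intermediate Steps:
(-3061 + 3537)/(-428 + 3035) = 476/2607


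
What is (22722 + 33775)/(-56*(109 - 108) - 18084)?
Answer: -56497/18140 ≈ -3.1145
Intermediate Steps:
(22722 + 33775)/(-56*(109 - 108) - 18084) = 56497/(-56*1 - 18084) = 56497/(-56 - 18084) = 56497/(-18140) = 56497*(-1/18140) = -56497/18140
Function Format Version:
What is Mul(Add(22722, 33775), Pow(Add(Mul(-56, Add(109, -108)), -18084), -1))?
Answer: Rational(-56497, 18140) ≈ -3.1145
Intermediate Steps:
Mul(Add(22722, 33775), Pow(Add(Mul(-56, Add(109, -108)), -18084), -1)) = Mul(56497, Pow(Add(Mul(-56, 1), -18084), -1)) = Mul(56497, Pow(Add(-56, -18084), -1)) = Mul(56497, Pow(-18140, -1)) = Mul(56497, Rational(-1, 18140)) = Rational(-56497, 18140)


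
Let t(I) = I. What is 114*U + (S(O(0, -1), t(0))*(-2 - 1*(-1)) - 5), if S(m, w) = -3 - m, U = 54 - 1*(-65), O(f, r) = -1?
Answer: 13563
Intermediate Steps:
U = 119 (U = 54 + 65 = 119)
114*U + (S(O(0, -1), t(0))*(-2 - 1*(-1)) - 5) = 114*119 + ((-3 - 1*(-1))*(-2 - 1*(-1)) - 5) = 13566 + ((-3 + 1)*(-2 + 1) - 5) = 13566 + (-2*(-1) - 5) = 13566 + (2 - 5) = 13566 - 3 = 13563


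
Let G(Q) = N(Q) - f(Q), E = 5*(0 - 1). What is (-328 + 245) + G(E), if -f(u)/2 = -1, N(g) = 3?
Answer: -82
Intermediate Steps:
f(u) = 2 (f(u) = -2*(-1) = 2)
E = -5 (E = 5*(-1) = -5)
G(Q) = 1 (G(Q) = 3 - 1*2 = 3 - 2 = 1)
(-328 + 245) + G(E) = (-328 + 245) + 1 = -83 + 1 = -82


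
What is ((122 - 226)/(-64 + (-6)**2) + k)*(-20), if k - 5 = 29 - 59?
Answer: 2980/7 ≈ 425.71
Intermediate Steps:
k = -25 (k = 5 + (29 - 59) = 5 - 30 = -25)
((122 - 226)/(-64 + (-6)**2) + k)*(-20) = ((122 - 226)/(-64 + (-6)**2) - 25)*(-20) = (-104/(-64 + 36) - 25)*(-20) = (-104/(-28) - 25)*(-20) = (-104*(-1/28) - 25)*(-20) = (26/7 - 25)*(-20) = -149/7*(-20) = 2980/7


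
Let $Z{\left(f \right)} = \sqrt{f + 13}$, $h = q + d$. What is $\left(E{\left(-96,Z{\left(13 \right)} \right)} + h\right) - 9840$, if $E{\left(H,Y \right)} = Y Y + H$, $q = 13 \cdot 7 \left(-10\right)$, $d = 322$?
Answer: $-10498$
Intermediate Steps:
$q = -910$ ($q = 91 \left(-10\right) = -910$)
$h = -588$ ($h = -910 + 322 = -588$)
$Z{\left(f \right)} = \sqrt{13 + f}$
$E{\left(H,Y \right)} = H + Y^{2}$ ($E{\left(H,Y \right)} = Y^{2} + H = H + Y^{2}$)
$\left(E{\left(-96,Z{\left(13 \right)} \right)} + h\right) - 9840 = \left(\left(-96 + \left(\sqrt{13 + 13}\right)^{2}\right) - 588\right) - 9840 = \left(\left(-96 + \left(\sqrt{26}\right)^{2}\right) - 588\right) - 9840 = \left(\left(-96 + 26\right) - 588\right) - 9840 = \left(-70 - 588\right) - 9840 = -658 - 9840 = -10498$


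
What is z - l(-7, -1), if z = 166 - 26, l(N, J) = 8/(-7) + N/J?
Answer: 939/7 ≈ 134.14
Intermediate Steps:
l(N, J) = -8/7 + N/J (l(N, J) = 8*(-⅐) + N/J = -8/7 + N/J)
z = 140
z - l(-7, -1) = 140 - (-8/7 - 7/(-1)) = 140 - (-8/7 - 7*(-1)) = 140 - (-8/7 + 7) = 140 - 1*41/7 = 140 - 41/7 = 939/7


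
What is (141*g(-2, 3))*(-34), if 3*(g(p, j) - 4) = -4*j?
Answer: 0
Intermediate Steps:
g(p, j) = 4 - 4*j/3 (g(p, j) = 4 + (-4*j)/3 = 4 - 4*j/3)
(141*g(-2, 3))*(-34) = (141*(4 - 4/3*3))*(-34) = (141*(4 - 4))*(-34) = (141*0)*(-34) = 0*(-34) = 0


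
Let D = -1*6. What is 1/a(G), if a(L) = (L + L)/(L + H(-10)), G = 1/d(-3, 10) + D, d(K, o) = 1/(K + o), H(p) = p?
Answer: -9/2 ≈ -4.5000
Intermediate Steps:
D = -6
G = 1 (G = 1/(1/(-3 + 10)) - 6 = 1/(1/7) - 6 = 1/(⅐) - 6 = 7 - 6 = 1)
a(L) = 2*L/(-10 + L) (a(L) = (L + L)/(L - 10) = (2*L)/(-10 + L) = 2*L/(-10 + L))
1/a(G) = 1/(2*1/(-10 + 1)) = 1/(2*1/(-9)) = 1/(2*1*(-⅑)) = 1/(-2/9) = -9/2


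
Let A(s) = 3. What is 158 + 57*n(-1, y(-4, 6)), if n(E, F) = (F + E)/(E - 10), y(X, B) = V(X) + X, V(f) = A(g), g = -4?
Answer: 1852/11 ≈ 168.36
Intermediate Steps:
V(f) = 3
y(X, B) = 3 + X
n(E, F) = (E + F)/(-10 + E)
158 + 57*n(-1, y(-4, 6)) = 158 + 57*((-1 + (3 - 4))/(-10 - 1)) = 158 + 57*((-1 - 1)/(-11)) = 158 + 57*(-1/11*(-2)) = 158 + 57*(2/11) = 158 + 114/11 = 1852/11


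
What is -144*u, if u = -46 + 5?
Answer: 5904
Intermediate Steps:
u = -41
-144*u = -144*(-41) = 5904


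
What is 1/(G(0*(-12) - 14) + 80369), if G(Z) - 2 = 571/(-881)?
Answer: 881/70806280 ≈ 1.2442e-5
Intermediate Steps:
G(Z) = 1191/881 (G(Z) = 2 + 571/(-881) = 2 + 571*(-1/881) = 2 - 571/881 = 1191/881)
1/(G(0*(-12) - 14) + 80369) = 1/(1191/881 + 80369) = 1/(70806280/881) = 881/70806280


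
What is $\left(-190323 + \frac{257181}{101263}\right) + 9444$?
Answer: $- \frac{18316092996}{101263} \approx -1.8088 \cdot 10^{5}$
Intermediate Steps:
$\left(-190323 + \frac{257181}{101263}\right) + 9444 = - \frac{19272420768}{101263} + 9444 = - \frac{18316092996}{101263}$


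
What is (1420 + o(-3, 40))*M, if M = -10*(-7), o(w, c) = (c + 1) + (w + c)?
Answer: 104860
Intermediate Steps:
o(w, c) = 1 + w + 2*c (o(w, c) = (1 + c) + (c + w) = 1 + w + 2*c)
M = 70
(1420 + o(-3, 40))*M = (1420 + (1 - 3 + 2*40))*70 = (1420 + (1 - 3 + 80))*70 = (1420 + 78)*70 = 1498*70 = 104860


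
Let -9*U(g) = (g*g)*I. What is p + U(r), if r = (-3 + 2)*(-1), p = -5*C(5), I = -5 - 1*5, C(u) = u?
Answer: -215/9 ≈ -23.889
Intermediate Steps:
I = -10 (I = -5 - 5 = -10)
p = -25 (p = -5*5 = -25)
r = 1 (r = -1*(-1) = 1)
U(g) = 10*g**2/9 (U(g) = -g*g*(-10)/9 = -g**2*(-10)/9 = -(-10)*g**2/9 = 10*g**2/9)
p + U(r) = -25 + (10/9)*1**2 = -25 + (10/9)*1 = -25 + 10/9 = -215/9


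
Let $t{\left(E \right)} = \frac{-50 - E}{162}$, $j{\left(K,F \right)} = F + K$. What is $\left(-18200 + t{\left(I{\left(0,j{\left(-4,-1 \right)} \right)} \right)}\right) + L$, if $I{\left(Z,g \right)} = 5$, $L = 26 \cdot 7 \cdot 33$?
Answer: $- \frac{1975483}{162} \approx -12194.0$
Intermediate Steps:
$L = 6006$ ($L = 182 \cdot 33 = 6006$)
$t{\left(E \right)} = - \frac{25}{81} - \frac{E}{162}$ ($t{\left(E \right)} = \left(-50 - E\right) \frac{1}{162} = - \frac{25}{81} - \frac{E}{162}$)
$\left(-18200 + t{\left(I{\left(0,j{\left(-4,-1 \right)} \right)} \right)}\right) + L = \left(-18200 - \frac{55}{162}\right) + 6006 = - \frac{2948455}{162} + 6006 = - \frac{1975483}{162}$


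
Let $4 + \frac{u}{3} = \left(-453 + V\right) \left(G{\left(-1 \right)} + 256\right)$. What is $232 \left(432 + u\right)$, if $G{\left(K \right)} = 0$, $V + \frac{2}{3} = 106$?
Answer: $-61848416$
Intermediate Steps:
$V = \frac{316}{3}$ ($V = - \frac{2}{3} + 106 = \frac{316}{3} \approx 105.33$)
$u = -267020$ ($u = -12 + 3 \left(-453 + \frac{316}{3}\right) \left(0 + 256\right) = -12 + 3 \left(\left(- \frac{1043}{3}\right) 256\right) = -12 + 3 \left(- \frac{267008}{3}\right) = -12 - 267008 = -267020$)
$232 \left(432 + u\right) = 232 \left(432 - 267020\right) = 232 \left(-266588\right) = -61848416$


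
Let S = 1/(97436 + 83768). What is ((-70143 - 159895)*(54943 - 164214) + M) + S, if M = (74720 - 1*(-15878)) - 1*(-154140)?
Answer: 4554875485831345/181204 ≈ 2.5137e+10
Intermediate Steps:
M = 244738 (M = (74720 + 15878) + 154140 = 90598 + 154140 = 244738)
S = 1/181204 ≈ 5.5186e-6
((-70143 - 159895)*(54943 - 164214) + M) + S = ((-70143 - 159895)*(54943 - 164214) + 244738) + 1/181204 = (-230038*(-109271) + 244738) + 1/181204 = (25136482298 + 244738) + 1/181204 = 25136727036 + 1/181204 = 4554875485831345/181204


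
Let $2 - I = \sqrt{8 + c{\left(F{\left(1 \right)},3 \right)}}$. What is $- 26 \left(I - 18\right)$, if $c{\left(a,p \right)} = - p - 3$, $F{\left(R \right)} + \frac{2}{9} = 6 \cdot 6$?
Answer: $416 + 26 \sqrt{2} \approx 452.77$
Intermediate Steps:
$F{\left(R \right)} = \frac{322}{9}$ ($F{\left(R \right)} = - \frac{2}{9} + 6 \cdot 6 = - \frac{2}{9} + 36 = \frac{322}{9}$)
$c{\left(a,p \right)} = -3 - p$
$I = 2 - \sqrt{2}$ ($I = 2 - \sqrt{8 - 6} = 2 - \sqrt{2} \approx 0.58579$)
$- 26 \left(I - 18\right) = - 26 \left(\left(2 - \sqrt{2}\right) - 18\right) = - 26 \left(-16 - \sqrt{2}\right) = 416 + 26 \sqrt{2}$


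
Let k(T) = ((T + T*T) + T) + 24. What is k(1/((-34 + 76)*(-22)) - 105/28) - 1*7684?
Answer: -1633579043/213444 ≈ -7653.4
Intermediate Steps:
k(T) = 24 + T² + 2*T (k(T) = ((T + T²) + T) + 24 = (T² + 2*T) + 24 = 24 + T² + 2*T)
k(1/((-34 + 76)*(-22)) - 105/28) - 1*7684 = (24 + (1/((-34 + 76)*(-22)) - 105/28)² + 2*(1/((-34 + 76)*(-22)) - 105/28)) - 1*7684 = (24 + (-1/22/42 - 105*1/28)² + 2*(-1/22/42 - 105*1/28)) - 7684 = (24 + ((1/42)*(-1/22) - 15/4)² + 2*((1/42)*(-1/22) - 15/4)) - 7684 = (24 + (-1/924 - 15/4)² + 2*(-1/924 - 15/4)) - 7684 = (24 + (-1733/462)² + 2*(-1733/462)) - 7684 = (24 + 3003289/213444 - 1733/231) - 7684 = 6524653/213444 - 7684 = -1633579043/213444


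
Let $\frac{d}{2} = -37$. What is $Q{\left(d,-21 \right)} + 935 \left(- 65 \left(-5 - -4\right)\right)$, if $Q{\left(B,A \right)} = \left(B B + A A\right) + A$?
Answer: $66671$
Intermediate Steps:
$d = -74$ ($d = 2 \left(-37\right) = -74$)
$Q{\left(B,A \right)} = A + A^{2} + B^{2}$ ($Q{\left(B,A \right)} = \left(B^{2} + A^{2}\right) + A = \left(A^{2} + B^{2}\right) + A = A + A^{2} + B^{2}$)
$Q{\left(d,-21 \right)} + 935 \left(- 65 \left(-5 - -4\right)\right) = \left(-21 + \left(-21\right)^{2} + \left(-74\right)^{2}\right) + 935 \left(- 65 \left(-5 - -4\right)\right) = \left(-21 + 441 + 5476\right) + 935 \left(- 65 \left(-5 + 4\right)\right) = 5896 + 935 \left(\left(-65\right) \left(-1\right)\right) = 5896 + 935 \cdot 65 = 5896 + 60775 = 66671$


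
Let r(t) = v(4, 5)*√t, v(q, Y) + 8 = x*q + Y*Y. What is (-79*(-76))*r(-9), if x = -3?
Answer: 90060*I ≈ 90060.0*I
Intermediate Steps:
v(q, Y) = -8 + Y² - 3*q (v(q, Y) = -8 + (-3*q + Y*Y) = -8 + (-3*q + Y²) = -8 + (Y² - 3*q) = -8 + Y² - 3*q)
r(t) = 5*√t (r(t) = (-8 + 5² - 3*4)*√t = (-8 + 25 - 12)*√t = 5*√t)
(-79*(-76))*r(-9) = (-79*(-76))*(5*√(-9)) = 6004*(5*(3*I)) = 6004*(15*I) = 90060*I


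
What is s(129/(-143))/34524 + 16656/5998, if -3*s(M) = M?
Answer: 41114898653/14805859068 ≈ 2.7769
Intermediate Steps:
s(M) = -M/3
s(129/(-143))/34524 + 16656/5998 = -43/(-143)/34524 + 16656/5998 = -43*(-1)/143*(1/34524) + 16656*(1/5998) = -⅓*(-129/143)*(1/34524) + 8328/2999 = (43/143)*(1/34524) + 8328/2999 = 43/4936932 + 8328/2999 = 41114898653/14805859068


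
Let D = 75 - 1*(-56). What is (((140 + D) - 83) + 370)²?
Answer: 311364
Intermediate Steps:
D = 131 (D = 75 + 56 = 131)
(((140 + D) - 83) + 370)² = (((140 + 131) - 83) + 370)² = ((271 - 83) + 370)² = (188 + 370)² = 558² = 311364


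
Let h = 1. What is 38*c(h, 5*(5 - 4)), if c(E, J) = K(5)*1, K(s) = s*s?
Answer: 950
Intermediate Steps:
K(s) = s²
c(E, J) = 25 (c(E, J) = 5²*1 = 25*1 = 25)
38*c(h, 5*(5 - 4)) = 38*25 = 950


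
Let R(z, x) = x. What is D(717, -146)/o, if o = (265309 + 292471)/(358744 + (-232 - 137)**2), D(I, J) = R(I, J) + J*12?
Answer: -93932969/55778 ≈ -1684.1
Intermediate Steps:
D(I, J) = 13*J (D(I, J) = J + J*12 = J + 12*J = 13*J)
o = 111556/98981 (o = 557780/(358744 + (-369)**2) = 557780/(358744 + 136161) = 557780/494905 = 557780*(1/494905) = 111556/98981 ≈ 1.1270)
D(717, -146)/o = (13*(-146))/(111556/98981) = -1898*98981/111556 = -93932969/55778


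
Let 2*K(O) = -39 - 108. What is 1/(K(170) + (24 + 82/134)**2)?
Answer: 8978/4778519 ≈ 0.0018788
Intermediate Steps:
K(O) = -147/2 (K(O) = (-39 - 108)/2 = (1/2)*(-147) = -147/2)
1/(K(170) + (24 + 82/134)**2) = 1/(-147/2 + (24 + 82/134)**2) = 1/(-147/2 + (24 + 82*(1/134))**2) = 1/(-147/2 + (24 + 41/67)**2) = 1/(-147/2 + (1649/67)**2) = 1/(-147/2 + 2719201/4489) = 1/(4778519/8978) = 8978/4778519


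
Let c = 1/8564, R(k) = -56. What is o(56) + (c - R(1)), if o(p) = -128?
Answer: -616607/8564 ≈ -72.000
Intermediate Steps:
c = 1/8564 ≈ 0.00011677
o(56) + (c - R(1)) = -128 + (1/8564 - 1*(-56)) = -128 + (1/8564 + 56) = -128 + 479585/8564 = -616607/8564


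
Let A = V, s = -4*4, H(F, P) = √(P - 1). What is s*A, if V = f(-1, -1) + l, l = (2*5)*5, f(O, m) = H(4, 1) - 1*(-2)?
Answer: -832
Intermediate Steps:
H(F, P) = √(-1 + P)
f(O, m) = 2 (f(O, m) = √(-1 + 1) - 1*(-2) = √0 + 2 = 0 + 2 = 2)
l = 50 (l = 10*5 = 50)
s = -16
V = 52 (V = 2 + 50 = 52)
A = 52
s*A = -16*52 = -832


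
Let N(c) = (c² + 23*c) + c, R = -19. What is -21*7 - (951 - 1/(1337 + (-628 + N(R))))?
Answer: -674171/614 ≈ -1098.0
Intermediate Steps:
N(c) = c² + 24*c
-21*7 - (951 - 1/(1337 + (-628 + N(R)))) = -21*7 - (951 - 1/(1337 + (-628 - 19*(24 - 19)))) = -147 - (951 - 1/(1337 + (-628 - 19*5))) = -147 - (951 - 1/(1337 + (-628 - 95))) = -147 - (951 - 1/(1337 - 723)) = -147 - (951 - 1/614) = -147 - 1*583913/614 = -147 - 583913/614 = -674171/614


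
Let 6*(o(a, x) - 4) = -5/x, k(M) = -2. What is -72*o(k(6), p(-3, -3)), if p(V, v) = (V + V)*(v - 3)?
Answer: -859/3 ≈ -286.33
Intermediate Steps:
p(V, v) = 2*V*(-3 + v) (p(V, v) = (2*V)*(-3 + v) = 2*V*(-3 + v))
o(a, x) = 4 - 5/(6*x) (o(a, x) = 4 + (-5/x)/6 = 4 - 5/(6*x))
-72*o(k(6), p(-3, -3)) = -72*(4 - 5*(-1/(6*(-3 - 3)))/6) = -72*(4 - 5/(6*(2*(-3)*(-6)))) = -72*(4 - ⅚/36) = -72*(4 - ⅚*1/36) = -72*(4 - 5/216) = -72*859/216 = -859/3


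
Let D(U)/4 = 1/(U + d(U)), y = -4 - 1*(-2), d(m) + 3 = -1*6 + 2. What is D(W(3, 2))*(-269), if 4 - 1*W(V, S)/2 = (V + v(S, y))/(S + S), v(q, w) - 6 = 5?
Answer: 538/3 ≈ 179.33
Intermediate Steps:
d(m) = -7 (d(m) = -3 + (-1*6 + 2) = -3 + (-6 + 2) = -3 - 4 = -7)
y = -2 (y = -4 + 2 = -2)
v(q, w) = 11 (v(q, w) = 6 + 5 = 11)
W(V, S) = 8 - (11 + V)/S (W(V, S) = 8 - 2*(V + 11)/(S + S) = 8 - 2*(11 + V)/(2*S) = 8 - 2*(11 + V)*1/(2*S) = 8 - (11 + V)/S)
D(U) = 4/(-7 + U) (D(U) = 4/(U - 7) = 4/(-7 + U))
D(W(3, 2))*(-269) = (4/(-7 + (-11 - 1*3 + 8*2)/2))*(-269) = (4/(-7 + (-11 - 3 + 16)/2))*(-269) = (4/(-7 + (½)*2))*(-269) = (4/(-7 + 1))*(-269) = (4/(-6))*(-269) = (4*(-⅙))*(-269) = -⅔*(-269) = 538/3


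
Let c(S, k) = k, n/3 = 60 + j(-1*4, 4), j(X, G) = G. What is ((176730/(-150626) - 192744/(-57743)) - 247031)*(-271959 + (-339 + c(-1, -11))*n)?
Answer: 52050181476483487524/621256937 ≈ 8.3782e+10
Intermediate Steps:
n = 192 (n = 3*(60 + 4) = 3*64 = 192)
((176730/(-150626) - 192744/(-57743)) - 247031)*(-271959 + (-339 + c(-1, -11))*n) = ((176730/(-150626) - 192744/(-57743)) - 247031)*(-271959 + (-339 - 11)*192) = ((176730*(-1/150626) - 192744*(-1/57743)) - 247031)*(-271959 - 350*192) = ((-88365/75313 + 192744/57743) - 247031)*(-271959 - 67200) = (1344809811/621256937 - 247031)*(-339159) = -153468377594236/621256937*(-339159) = 52050181476483487524/621256937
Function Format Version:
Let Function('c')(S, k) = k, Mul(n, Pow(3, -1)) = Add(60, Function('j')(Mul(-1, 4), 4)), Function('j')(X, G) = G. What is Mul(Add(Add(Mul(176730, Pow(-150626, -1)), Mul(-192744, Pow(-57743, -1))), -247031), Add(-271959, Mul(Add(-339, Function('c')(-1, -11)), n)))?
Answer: Rational(52050181476483487524, 621256937) ≈ 8.3782e+10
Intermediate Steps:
n = 192 (n = Mul(3, Add(60, 4)) = Mul(3, 64) = 192)
Mul(Add(Add(Mul(176730, Pow(-150626, -1)), Mul(-192744, Pow(-57743, -1))), -247031), Add(-271959, Mul(Add(-339, Function('c')(-1, -11)), n))) = Mul(Add(Add(Mul(176730, Pow(-150626, -1)), Mul(-192744, Pow(-57743, -1))), -247031), Add(-271959, Mul(Add(-339, -11), 192))) = Mul(Add(Add(Mul(176730, Rational(-1, 150626)), Mul(-192744, Rational(-1, 57743))), -247031), Add(-271959, Mul(-350, 192))) = Mul(Add(Add(Rational(-88365, 75313), Rational(192744, 57743)), -247031), Add(-271959, -67200)) = Mul(Add(Rational(1344809811, 621256937), -247031), -339159) = Mul(Rational(-153468377594236, 621256937), -339159) = Rational(52050181476483487524, 621256937)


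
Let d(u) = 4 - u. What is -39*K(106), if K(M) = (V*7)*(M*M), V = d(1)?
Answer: -9202284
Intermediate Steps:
V = 3 (V = 4 - 1*1 = 4 - 1 = 3)
K(M) = 21*M² (K(M) = (3*7)*(M*M) = 21*M²)
-39*K(106) = -819*106² = -819*11236 = -39*235956 = -9202284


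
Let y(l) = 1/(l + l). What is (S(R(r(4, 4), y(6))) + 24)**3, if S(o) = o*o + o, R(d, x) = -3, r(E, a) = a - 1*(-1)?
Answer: 27000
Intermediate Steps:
r(E, a) = 1 + a (r(E, a) = a + 1 = 1 + a)
y(l) = 1/(2*l)
S(o) = o + o**2 (S(o) = o**2 + o = o + o**2)
(S(R(r(4, 4), y(6))) + 24)**3 = (-3*(1 - 3) + 24)**3 = (-3*(-2) + 24)**3 = (6 + 24)**3 = 30**3 = 27000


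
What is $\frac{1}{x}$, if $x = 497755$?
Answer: $\frac{1}{497755} \approx 2.009 \cdot 10^{-6}$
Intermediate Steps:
$\frac{1}{x} = \frac{1}{497755}$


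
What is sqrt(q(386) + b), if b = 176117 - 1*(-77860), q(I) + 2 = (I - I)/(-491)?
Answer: 5*sqrt(10159) ≈ 503.96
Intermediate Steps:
q(I) = -2 (q(I) = -2 + (I - I)/(-491) = -2 + 0*(-1/491) = -2 + 0 = -2)
b = 253977 (b = 176117 + 77860 = 253977)
sqrt(q(386) + b) = sqrt(-2 + 253977) = sqrt(253975) = 5*sqrt(10159)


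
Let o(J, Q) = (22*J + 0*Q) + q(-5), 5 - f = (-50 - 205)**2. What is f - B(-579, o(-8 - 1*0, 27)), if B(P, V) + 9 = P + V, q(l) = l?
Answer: -64251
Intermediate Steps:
f = -65020 (f = 5 - (-50 - 205)**2 = 5 - 1*(-255)**2 = 5 - 1*65025 = 5 - 65025 = -65020)
o(J, Q) = -5 + 22*J (o(J, Q) = (22*J + 0*Q) - 5 = (22*J + 0) - 5 = 22*J - 5 = -5 + 22*J)
B(P, V) = -9 + P + V (B(P, V) = -9 + (P + V) = -9 + P + V)
f - B(-579, o(-8 - 1*0, 27)) = -65020 - (-9 - 579 + (-5 + 22*(-8 - 1*0))) = -65020 - (-9 - 579 + (-5 + 22*(-8 + 0))) = -65020 - (-9 - 579 + (-5 + 22*(-8))) = -65020 - (-9 - 579 + (-5 - 176)) = -65020 - (-9 - 579 - 181) = -65020 - 1*(-769) = -65020 + 769 = -64251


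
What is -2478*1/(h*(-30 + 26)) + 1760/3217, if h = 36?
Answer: 1370861/77208 ≈ 17.755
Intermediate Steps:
-2478*1/(h*(-30 + 26)) + 1760/3217 = -2478*1/(36*(-30 + 26)) + 1760/3217 = -2478/(36*(-4)) + 1760*(1/3217) = -2478/(-144) + 1760/3217 = -2478*(-1/144) + 1760/3217 = 413/24 + 1760/3217 = 1370861/77208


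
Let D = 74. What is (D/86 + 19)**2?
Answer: 729316/1849 ≈ 394.44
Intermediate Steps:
(D/86 + 19)**2 = (74/86 + 19)**2 = (74*(1/86) + 19)**2 = (37/43 + 19)**2 = (854/43)**2 = 729316/1849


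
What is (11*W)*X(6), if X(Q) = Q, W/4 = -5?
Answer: -1320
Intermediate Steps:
W = -20 (W = 4*(-5) = -20)
(11*W)*X(6) = (11*(-20))*6 = -220*6 = -1320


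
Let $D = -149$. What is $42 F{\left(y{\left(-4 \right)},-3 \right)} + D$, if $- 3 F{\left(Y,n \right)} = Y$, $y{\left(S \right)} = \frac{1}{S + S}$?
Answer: $- \frac{589}{4} \approx -147.25$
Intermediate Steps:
$y{\left(S \right)} = \frac{1}{2 S}$
$F{\left(Y,n \right)} = - \frac{Y}{3}$
$42 F{\left(y{\left(-4 \right)},-3 \right)} + D = 42 \left(- \frac{\frac{1}{2} \frac{1}{-4}}{3}\right) - 149 = 42 \left(- \frac{\frac{1}{2} \left(- \frac{1}{4}\right)}{3}\right) - 149 = 42 \left(\left(- \frac{1}{3}\right) \left(- \frac{1}{8}\right)\right) - 149 = 42 \cdot \frac{1}{24} - 149 = \frac{7}{4} - 149 = - \frac{589}{4}$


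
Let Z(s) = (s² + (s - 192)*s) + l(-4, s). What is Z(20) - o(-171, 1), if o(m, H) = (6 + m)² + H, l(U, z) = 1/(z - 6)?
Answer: -423723/14 ≈ -30266.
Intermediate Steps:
l(U, z) = 1/(-6 + z)
o(m, H) = H + (6 + m)²
Z(s) = s² + 1/(-6 + s) + s*(-192 + s) (Z(s) = (s² + (s - 192)*s) + 1/(-6 + s) = (s² + (-192 + s)*s) + 1/(-6 + s) = (s² + s*(-192 + s)) + 1/(-6 + s) = s² + 1/(-6 + s) + s*(-192 + s))
Z(20) - o(-171, 1) = (1 + 2*20*(-96 + 20)*(-6 + 20))/(-6 + 20) - (1 + (6 - 171)²) = (1 + 2*20*(-76)*14)/14 - (1 + (-165)²) = (1 - 42560)/14 - (1 + 27225) = (1/14)*(-42559) - 1*27226 = -42559/14 - 27226 = -423723/14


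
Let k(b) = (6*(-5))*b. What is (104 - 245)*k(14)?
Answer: 59220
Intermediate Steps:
k(b) = -30*b
(104 - 245)*k(14) = (104 - 245)*(-30*14) = -141*(-420) = 59220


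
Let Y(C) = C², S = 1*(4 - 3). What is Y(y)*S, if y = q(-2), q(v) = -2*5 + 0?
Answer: 100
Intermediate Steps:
q(v) = -10 (q(v) = -10 + 0 = -10)
y = -10
S = 1 (S = 1*1 = 1)
Y(y)*S = (-10)²*1 = 100*1 = 100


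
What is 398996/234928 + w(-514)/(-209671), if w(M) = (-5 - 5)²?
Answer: 20908599379/12314397172 ≈ 1.6979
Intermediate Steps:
w(M) = 100 (w(M) = (-10)² = 100)
398996/234928 + w(-514)/(-209671) = 398996/234928 + 100/(-209671) = 398996*(1/234928) + 100*(-1/209671) = 99749/58732 - 100/209671 = 20908599379/12314397172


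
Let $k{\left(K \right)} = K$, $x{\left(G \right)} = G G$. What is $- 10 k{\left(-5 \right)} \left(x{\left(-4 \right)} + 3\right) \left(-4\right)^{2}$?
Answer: $15200$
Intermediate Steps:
$x{\left(G \right)} = G^{2}$
$- 10 k{\left(-5 \right)} \left(x{\left(-4 \right)} + 3\right) \left(-4\right)^{2} = - 10 \left(- 5 \left(\left(-4\right)^{2} + 3\right)\right) \left(-4\right)^{2} = - 10 \left(- 5 \left(16 + 3\right)\right) 16 = - 10 \left(\left(-5\right) 19\right) 16 = \left(-10\right) \left(-95\right) 16 = 950 \cdot 16 = 15200$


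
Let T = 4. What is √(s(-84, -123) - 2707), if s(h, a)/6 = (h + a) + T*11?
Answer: I*√3685 ≈ 60.704*I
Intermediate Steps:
s(h, a) = 264 + 6*a + 6*h (s(h, a) = 6*((h + a) + 4*11) = 6*((a + h) + 44) = 6*(44 + a + h) = 264 + 6*a + 6*h)
√(s(-84, -123) - 2707) = √((264 + 6*(-123) + 6*(-84)) - 2707) = √((264 - 738 - 504) - 2707) = √(-978 - 2707) = √(-3685) = I*√3685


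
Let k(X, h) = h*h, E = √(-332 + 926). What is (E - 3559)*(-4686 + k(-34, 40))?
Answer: 10983074 - 9258*√66 ≈ 1.0908e+7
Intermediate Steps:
E = 3*√66 (E = √594 = 3*√66 ≈ 24.372)
k(X, h) = h²
(E - 3559)*(-4686 + k(-34, 40)) = (3*√66 - 3559)*(-4686 + 40²) = (-3559 + 3*√66)*(-4686 + 1600) = (-3559 + 3*√66)*(-3086) = 10983074 - 9258*√66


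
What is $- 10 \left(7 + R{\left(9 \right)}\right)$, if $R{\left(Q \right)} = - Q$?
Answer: $20$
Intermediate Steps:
$- 10 \left(7 + R{\left(9 \right)}\right) = - 10 \left(7 - 9\right) = \left(-10\right) \left(-2\right) = 20$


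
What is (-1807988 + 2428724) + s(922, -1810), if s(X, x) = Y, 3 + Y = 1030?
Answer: 621763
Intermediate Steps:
Y = 1027 (Y = -3 + 1030 = 1027)
s(X, x) = 1027
(-1807988 + 2428724) + s(922, -1810) = (-1807988 + 2428724) + 1027 = 620736 + 1027 = 621763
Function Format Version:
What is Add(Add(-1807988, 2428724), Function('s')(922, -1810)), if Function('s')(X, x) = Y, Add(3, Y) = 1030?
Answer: 621763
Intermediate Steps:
Y = 1027 (Y = Add(-3, 1030) = 1027)
Function('s')(X, x) = 1027
Add(Add(-1807988, 2428724), Function('s')(922, -1810)) = Add(Add(-1807988, 2428724), 1027) = Add(620736, 1027) = 621763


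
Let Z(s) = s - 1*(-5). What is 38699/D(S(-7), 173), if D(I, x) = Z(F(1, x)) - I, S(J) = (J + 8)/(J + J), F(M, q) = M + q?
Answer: 541786/2507 ≈ 216.11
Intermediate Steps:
S(J) = (8 + J)/(2*J) (S(J) = (8 + J)/((2*J)) = (8 + J)*(1/(2*J)) = (8 + J)/(2*J))
Z(s) = 5 + s (Z(s) = s + 5 = 5 + s)
D(I, x) = 6 + x - I (D(I, x) = (5 + (1 + x)) - I = (6 + x) - I = 6 + x - I)
38699/D(S(-7), 173) = 38699/(6 + 173 - (8 - 7)/(2*(-7))) = 38699/(6 + 173 - (-1)/(2*7)) = 38699/(6 + 173 - 1*(-1/14)) = 38699/(6 + 173 + 1/14) = 38699/(2507/14) = 38699*(14/2507) = 541786/2507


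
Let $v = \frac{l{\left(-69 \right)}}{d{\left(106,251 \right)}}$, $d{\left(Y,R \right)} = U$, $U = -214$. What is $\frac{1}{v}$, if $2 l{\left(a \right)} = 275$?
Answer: $- \frac{428}{275} \approx -1.5564$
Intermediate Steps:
$d{\left(Y,R \right)} = -214$
$l{\left(a \right)} = \frac{275}{2}$ ($l{\left(a \right)} = \frac{1}{2} \cdot 275 = \frac{275}{2}$)
$v = - \frac{275}{428}$ ($v = \frac{275}{2 \left(-214\right)} = \frac{275}{2} \left(- \frac{1}{214}\right) = - \frac{275}{428} \approx -0.64252$)
$\frac{1}{v} = \frac{1}{- \frac{275}{428}} = - \frac{428}{275}$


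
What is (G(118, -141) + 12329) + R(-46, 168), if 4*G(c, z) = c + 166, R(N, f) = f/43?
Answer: 533368/43 ≈ 12404.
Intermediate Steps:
R(N, f) = f/43 (R(N, f) = f*(1/43) = f/43)
G(c, z) = 83/2 + c/4 (G(c, z) = (c + 166)/4 = (166 + c)/4 = 83/2 + c/4)
(G(118, -141) + 12329) + R(-46, 168) = ((83/2 + (1/4)*118) + 12329) + (1/43)*168 = ((83/2 + 59/2) + 12329) + 168/43 = (71 + 12329) + 168/43 = 12400 + 168/43 = 533368/43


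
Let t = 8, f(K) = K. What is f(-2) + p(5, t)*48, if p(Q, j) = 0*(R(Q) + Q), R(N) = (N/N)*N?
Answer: -2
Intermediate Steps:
R(N) = N (R(N) = 1*N = N)
p(Q, j) = 0 (p(Q, j) = 0*(Q + Q) = 0*(2*Q) = 0)
f(-2) + p(5, t)*48 = -2 + 0*48 = -2 + 0 = -2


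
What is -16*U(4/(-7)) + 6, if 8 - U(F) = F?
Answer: -918/7 ≈ -131.14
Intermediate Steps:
U(F) = 8 - F
-16*U(4/(-7)) + 6 = -16*(8 - 4/(-7)) + 6 = -16*(8 - 4*(-1)/7) + 6 = -16*(8 - 1*(-4/7)) + 6 = -16*(8 + 4/7) + 6 = -16*60/7 + 6 = -960/7 + 6 = -918/7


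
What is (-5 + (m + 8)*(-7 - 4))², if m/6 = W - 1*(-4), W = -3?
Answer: 25281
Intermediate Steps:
m = 6 (m = 6*(-3 - 1*(-4)) = 6*(-3 + 4) = 6*1 = 6)
(-5 + (m + 8)*(-7 - 4))² = (-5 + (6 + 8)*(-7 - 4))² = (-5 + 14*(-11))² = (-5 - 154)² = (-159)² = 25281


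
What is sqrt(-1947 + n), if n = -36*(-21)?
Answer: I*sqrt(1191) ≈ 34.511*I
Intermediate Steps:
n = 756
sqrt(-1947 + n) = sqrt(-1947 + 756) = sqrt(-1191) = I*sqrt(1191)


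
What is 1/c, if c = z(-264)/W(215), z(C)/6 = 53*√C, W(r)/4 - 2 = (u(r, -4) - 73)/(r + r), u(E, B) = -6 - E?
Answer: -283*I*√66/2256210 ≈ -0.001019*I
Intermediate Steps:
W(r) = 8 + 2*(-79 - r)/r (W(r) = 8 + 4*(((-6 - r) - 73)/(r + r)) = 8 + 4*((-79 - r)/((2*r))) = 8 + 4*((-79 - r)*(1/(2*r))) = 8 + 4*((-79 - r)/(2*r)) = 8 + 2*(-79 - r)/r)
z(C) = 318*√C (z(C) = 6*(53*√C) = 318*√C)
c = 34185*I*√66/283 (c = (318*√(-264))/(6 - 158/215) = (318*(2*I*√66))/(6 - 158*1/215) = (636*I*√66)/(6 - 158/215) = (636*I*√66)/(1132/215) = (636*I*√66)*(215/1132) = 34185*I*√66/283 ≈ 981.34*I)
1/c = 1/(34185*I*√66/283) = -283*I*√66/2256210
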